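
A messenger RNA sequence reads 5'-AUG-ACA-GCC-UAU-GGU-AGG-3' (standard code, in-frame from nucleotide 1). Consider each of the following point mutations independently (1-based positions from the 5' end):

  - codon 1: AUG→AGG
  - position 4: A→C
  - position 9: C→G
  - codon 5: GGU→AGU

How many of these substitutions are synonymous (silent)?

Codon 1: AUG (Met) → AGG (Arg) — missense.
Codon 2: ACA (Thr) → CCA (Pro) — missense.
Codon 3: GCC (Ala) → GCG (Ala) — synonymous.
Codon 5: GGU (Gly) → AGU (Ser) — missense.
Synonymous: 1 of 4.

1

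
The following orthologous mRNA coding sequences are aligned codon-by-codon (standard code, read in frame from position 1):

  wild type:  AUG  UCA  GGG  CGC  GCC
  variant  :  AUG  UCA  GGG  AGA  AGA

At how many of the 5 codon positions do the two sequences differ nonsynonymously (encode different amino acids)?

1

Codon 1: AUG Met / AUG Met — identical.
Codon 2: UCA Ser / UCA Ser — identical.
Codon 3: GGG Gly / GGG Gly — identical.
Codon 4: CGC Arg / AGA Arg — synonymous.
Codon 5: GCC Ala / AGA Arg — nonsynonymous.
Nonsynonymous differences: 1.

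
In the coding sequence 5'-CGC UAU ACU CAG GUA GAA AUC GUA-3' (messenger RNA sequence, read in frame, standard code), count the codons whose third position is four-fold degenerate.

Codon 1 CGC (Arg): third position 4-fold.
Codon 2 UAU (Tyr): third position 2-fold.
Codon 3 ACU (Thr): third position 4-fold.
Codon 4 CAG (Gln): third position 2-fold.
Codon 5 GUA (Val): third position 4-fold.
Codon 6 GAA (Glu): third position 2-fold.
Codon 7 AUC (Ile): third position 3-fold.
Codon 8 GUA (Val): third position 4-fold.
Four-fold degenerate third positions: 4.

4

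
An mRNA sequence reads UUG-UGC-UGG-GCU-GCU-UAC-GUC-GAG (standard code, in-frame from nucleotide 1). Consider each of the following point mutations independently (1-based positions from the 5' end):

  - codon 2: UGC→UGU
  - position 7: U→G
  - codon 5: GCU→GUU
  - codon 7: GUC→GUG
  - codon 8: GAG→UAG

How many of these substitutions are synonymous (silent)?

Codon 2: UGC (Cys) → UGU (Cys) — synonymous.
Codon 3: UGG (Trp) → GGG (Gly) — missense.
Codon 5: GCU (Ala) → GUU (Val) — missense.
Codon 7: GUC (Val) → GUG (Val) — synonymous.
Codon 8: GAG (Glu) → UAG (Stop) — nonsense.
Synonymous: 2 of 5.

2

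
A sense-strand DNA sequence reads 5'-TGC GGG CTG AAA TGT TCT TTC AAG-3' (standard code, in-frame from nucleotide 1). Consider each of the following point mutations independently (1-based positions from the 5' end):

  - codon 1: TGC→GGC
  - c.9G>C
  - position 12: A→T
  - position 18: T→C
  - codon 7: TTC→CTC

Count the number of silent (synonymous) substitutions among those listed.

2

Codon 1: TGC (Cys) → GGC (Gly) — missense.
Codon 3: CTG (Leu) → CTC (Leu) — synonymous.
Codon 4: AAA (Lys) → AAT (Asn) — missense.
Codon 6: TCT (Ser) → TCC (Ser) — synonymous.
Codon 7: TTC (Phe) → CTC (Leu) — missense.
Synonymous: 2 of 5.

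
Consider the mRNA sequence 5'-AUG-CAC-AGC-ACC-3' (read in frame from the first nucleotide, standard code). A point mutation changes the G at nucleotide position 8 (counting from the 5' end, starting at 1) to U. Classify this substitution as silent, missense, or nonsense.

Position 8 falls in codon 3: AGC → Ser.
After the substitution the codon is AUC → Ile.
Ser ≠ Ile, so this is a missense mutation.

missense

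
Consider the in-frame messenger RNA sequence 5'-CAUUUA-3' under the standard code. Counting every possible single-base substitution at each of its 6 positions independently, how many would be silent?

Codon 1 (CAU, His): 1 synonymous substitution.
Codon 2 (UUA, Leu): 2 synonymous substitutions.
Total: 1 + 2 = 3.

3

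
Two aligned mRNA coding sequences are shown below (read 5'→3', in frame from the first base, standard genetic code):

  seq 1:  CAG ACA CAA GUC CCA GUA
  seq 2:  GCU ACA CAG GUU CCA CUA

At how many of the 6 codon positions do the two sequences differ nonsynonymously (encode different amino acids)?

Codon 1: CAG Gln / GCU Ala — nonsynonymous.
Codon 2: ACA Thr / ACA Thr — identical.
Codon 3: CAA Gln / CAG Gln — synonymous.
Codon 4: GUC Val / GUU Val — synonymous.
Codon 5: CCA Pro / CCA Pro — identical.
Codon 6: GUA Val / CUA Leu — nonsynonymous.
Nonsynonymous differences: 2.

2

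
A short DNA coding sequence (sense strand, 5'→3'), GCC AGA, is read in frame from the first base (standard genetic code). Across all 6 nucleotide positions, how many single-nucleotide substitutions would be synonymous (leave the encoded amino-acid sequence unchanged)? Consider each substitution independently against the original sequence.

5

Codon 1 (GCC, Ala): 3 synonymous substitutions.
Codon 2 (AGA, Arg): 2 synonymous substitutions.
Total: 3 + 2 = 5.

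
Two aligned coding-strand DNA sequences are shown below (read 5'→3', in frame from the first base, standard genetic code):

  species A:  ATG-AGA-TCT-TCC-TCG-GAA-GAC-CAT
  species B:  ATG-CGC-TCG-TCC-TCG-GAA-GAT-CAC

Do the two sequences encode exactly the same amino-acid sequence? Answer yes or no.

yes

Codon 1: ATG Met / ATG Met — identical.
Codon 2: AGA Arg / CGC Arg — synonymous.
Codon 3: TCT Ser / TCG Ser — synonymous.
Codon 4: TCC Ser / TCC Ser — identical.
Codon 5: TCG Ser / TCG Ser — identical.
Codon 6: GAA Glu / GAA Glu — identical.
Codon 7: GAC Asp / GAT Asp — synonymous.
Codon 8: CAT His / CAC His — synonymous.
Nonsynonymous differences: 0 → same protein.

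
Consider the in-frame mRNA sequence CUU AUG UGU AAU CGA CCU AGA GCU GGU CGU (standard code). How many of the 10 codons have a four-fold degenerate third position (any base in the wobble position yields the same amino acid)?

6

Codon 1 CUU (Leu): third position 4-fold.
Codon 2 AUG (Met): third position 1-fold.
Codon 3 UGU (Cys): third position 2-fold.
Codon 4 AAU (Asn): third position 2-fold.
Codon 5 CGA (Arg): third position 4-fold.
Codon 6 CCU (Pro): third position 4-fold.
Codon 7 AGA (Arg): third position 2-fold.
Codon 8 GCU (Ala): third position 4-fold.
Codon 9 GGU (Gly): third position 4-fold.
Codon 10 CGU (Arg): third position 4-fold.
Four-fold degenerate third positions: 6.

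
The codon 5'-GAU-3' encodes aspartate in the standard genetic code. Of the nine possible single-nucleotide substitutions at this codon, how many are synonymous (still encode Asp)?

1

Position 1: none → 0 synonymous.
Position 2: none → 0 synonymous.
Position 3: GAC → 1 synonymous.
Total: 0 + 0 + 1 = 1.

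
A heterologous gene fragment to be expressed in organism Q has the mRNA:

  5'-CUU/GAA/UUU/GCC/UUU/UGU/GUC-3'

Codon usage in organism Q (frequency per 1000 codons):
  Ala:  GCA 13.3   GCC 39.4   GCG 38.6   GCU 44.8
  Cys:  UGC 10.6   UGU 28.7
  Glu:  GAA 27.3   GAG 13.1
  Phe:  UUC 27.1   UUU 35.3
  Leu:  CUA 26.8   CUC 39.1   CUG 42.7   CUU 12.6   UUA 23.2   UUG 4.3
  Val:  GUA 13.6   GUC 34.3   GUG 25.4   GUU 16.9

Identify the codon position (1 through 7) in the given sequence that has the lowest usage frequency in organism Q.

1

Codon 1 CUU (Leu): 12.6 per 1000.
Codon 2 GAA (Glu): 27.3 per 1000.
Codon 3 UUU (Phe): 35.3 per 1000.
Codon 4 GCC (Ala): 39.4 per 1000.
Codon 5 UUU (Phe): 35.3 per 1000.
Codon 6 UGU (Cys): 28.7 per 1000.
Codon 7 GUC (Val): 34.3 per 1000.
Lowest frequency is 12.6 at codon 1.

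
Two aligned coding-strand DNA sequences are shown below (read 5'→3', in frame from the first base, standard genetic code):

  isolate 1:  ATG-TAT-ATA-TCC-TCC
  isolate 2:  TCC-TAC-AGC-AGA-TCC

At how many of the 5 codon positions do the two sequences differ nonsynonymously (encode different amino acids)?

Codon 1: ATG Met / TCC Ser — nonsynonymous.
Codon 2: TAT Tyr / TAC Tyr — synonymous.
Codon 3: ATA Ile / AGC Ser — nonsynonymous.
Codon 4: TCC Ser / AGA Arg — nonsynonymous.
Codon 5: TCC Ser / TCC Ser — identical.
Nonsynonymous differences: 3.

3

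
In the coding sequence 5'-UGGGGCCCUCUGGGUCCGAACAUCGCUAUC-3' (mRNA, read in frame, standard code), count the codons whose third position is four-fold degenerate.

6

Codon 1 UGG (Trp): third position 1-fold.
Codon 2 GGC (Gly): third position 4-fold.
Codon 3 CCU (Pro): third position 4-fold.
Codon 4 CUG (Leu): third position 4-fold.
Codon 5 GGU (Gly): third position 4-fold.
Codon 6 CCG (Pro): third position 4-fold.
Codon 7 AAC (Asn): third position 2-fold.
Codon 8 AUC (Ile): third position 3-fold.
Codon 9 GCU (Ala): third position 4-fold.
Codon 10 AUC (Ile): third position 3-fold.
Four-fold degenerate third positions: 6.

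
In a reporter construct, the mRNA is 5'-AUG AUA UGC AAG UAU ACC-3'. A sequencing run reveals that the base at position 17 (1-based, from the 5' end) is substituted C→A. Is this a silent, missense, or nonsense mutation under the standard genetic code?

missense

Position 17 falls in codon 6: ACC → Thr.
After the substitution the codon is AAC → Asn.
Thr ≠ Asn, so this is a missense mutation.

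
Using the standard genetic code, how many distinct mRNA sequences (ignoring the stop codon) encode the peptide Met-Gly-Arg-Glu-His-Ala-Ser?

Met: 1 codon.
Gly: 4 codons.
Arg: 6 codons.
Glu: 2 codons.
His: 2 codons.
Ala: 4 codons.
Ser: 6 codons.
1 × 4 × 6 × 2 × 2 × 4 × 6 = 2304.

2304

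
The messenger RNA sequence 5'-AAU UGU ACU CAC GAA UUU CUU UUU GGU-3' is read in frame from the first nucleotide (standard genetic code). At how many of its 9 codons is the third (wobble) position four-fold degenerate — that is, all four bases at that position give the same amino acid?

Codon 1 AAU (Asn): third position 2-fold.
Codon 2 UGU (Cys): third position 2-fold.
Codon 3 ACU (Thr): third position 4-fold.
Codon 4 CAC (His): third position 2-fold.
Codon 5 GAA (Glu): third position 2-fold.
Codon 6 UUU (Phe): third position 2-fold.
Codon 7 CUU (Leu): third position 4-fold.
Codon 8 UUU (Phe): third position 2-fold.
Codon 9 GGU (Gly): third position 4-fold.
Four-fold degenerate third positions: 3.

3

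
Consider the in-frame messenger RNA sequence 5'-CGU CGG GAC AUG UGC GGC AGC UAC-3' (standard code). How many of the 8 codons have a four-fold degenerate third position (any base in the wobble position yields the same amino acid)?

Codon 1 CGU (Arg): third position 4-fold.
Codon 2 CGG (Arg): third position 4-fold.
Codon 3 GAC (Asp): third position 2-fold.
Codon 4 AUG (Met): third position 1-fold.
Codon 5 UGC (Cys): third position 2-fold.
Codon 6 GGC (Gly): third position 4-fold.
Codon 7 AGC (Ser): third position 2-fold.
Codon 8 UAC (Tyr): third position 2-fold.
Four-fold degenerate third positions: 3.

3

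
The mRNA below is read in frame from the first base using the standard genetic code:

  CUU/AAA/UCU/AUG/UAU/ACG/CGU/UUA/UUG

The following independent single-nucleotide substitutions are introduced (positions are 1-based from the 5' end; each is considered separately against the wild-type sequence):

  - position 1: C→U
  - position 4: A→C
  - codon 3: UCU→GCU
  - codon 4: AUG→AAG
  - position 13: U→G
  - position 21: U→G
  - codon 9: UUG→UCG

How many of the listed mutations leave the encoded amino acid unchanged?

Codon 1: CUU (Leu) → UUU (Phe) — missense.
Codon 2: AAA (Lys) → CAA (Gln) — missense.
Codon 3: UCU (Ser) → GCU (Ala) — missense.
Codon 4: AUG (Met) → AAG (Lys) — missense.
Codon 5: UAU (Tyr) → GAU (Asp) — missense.
Codon 7: CGU (Arg) → CGG (Arg) — synonymous.
Codon 9: UUG (Leu) → UCG (Ser) — missense.
Synonymous: 1 of 7.

1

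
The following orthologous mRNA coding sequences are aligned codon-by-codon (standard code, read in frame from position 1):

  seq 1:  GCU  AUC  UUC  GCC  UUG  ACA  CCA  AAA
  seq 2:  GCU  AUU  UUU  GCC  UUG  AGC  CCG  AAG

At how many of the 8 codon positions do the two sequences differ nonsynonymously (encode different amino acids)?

Codon 1: GCU Ala / GCU Ala — identical.
Codon 2: AUC Ile / AUU Ile — synonymous.
Codon 3: UUC Phe / UUU Phe — synonymous.
Codon 4: GCC Ala / GCC Ala — identical.
Codon 5: UUG Leu / UUG Leu — identical.
Codon 6: ACA Thr / AGC Ser — nonsynonymous.
Codon 7: CCA Pro / CCG Pro — synonymous.
Codon 8: AAA Lys / AAG Lys — synonymous.
Nonsynonymous differences: 1.

1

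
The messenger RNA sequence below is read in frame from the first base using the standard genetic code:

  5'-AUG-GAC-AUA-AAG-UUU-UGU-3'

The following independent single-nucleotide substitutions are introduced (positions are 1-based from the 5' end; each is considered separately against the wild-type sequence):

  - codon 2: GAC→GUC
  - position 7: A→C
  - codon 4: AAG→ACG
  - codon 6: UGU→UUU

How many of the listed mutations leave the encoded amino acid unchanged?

0

Codon 2: GAC (Asp) → GUC (Val) — missense.
Codon 3: AUA (Ile) → CUA (Leu) — missense.
Codon 4: AAG (Lys) → ACG (Thr) — missense.
Codon 6: UGU (Cys) → UUU (Phe) — missense.
Synonymous: 0 of 4.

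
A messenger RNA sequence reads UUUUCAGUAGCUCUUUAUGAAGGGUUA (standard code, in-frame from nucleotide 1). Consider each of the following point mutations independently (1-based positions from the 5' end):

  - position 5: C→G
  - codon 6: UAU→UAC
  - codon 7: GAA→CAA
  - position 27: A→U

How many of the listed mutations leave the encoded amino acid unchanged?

1

Codon 2: UCA (Ser) → UGA (Stop) — nonsense.
Codon 6: UAU (Tyr) → UAC (Tyr) — synonymous.
Codon 7: GAA (Glu) → CAA (Gln) — missense.
Codon 9: UUA (Leu) → UUU (Phe) — missense.
Synonymous: 1 of 4.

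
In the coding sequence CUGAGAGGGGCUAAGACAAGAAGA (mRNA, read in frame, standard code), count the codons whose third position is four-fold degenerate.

Codon 1 CUG (Leu): third position 4-fold.
Codon 2 AGA (Arg): third position 2-fold.
Codon 3 GGG (Gly): third position 4-fold.
Codon 4 GCU (Ala): third position 4-fold.
Codon 5 AAG (Lys): third position 2-fold.
Codon 6 ACA (Thr): third position 4-fold.
Codon 7 AGA (Arg): third position 2-fold.
Codon 8 AGA (Arg): third position 2-fold.
Four-fold degenerate third positions: 4.

4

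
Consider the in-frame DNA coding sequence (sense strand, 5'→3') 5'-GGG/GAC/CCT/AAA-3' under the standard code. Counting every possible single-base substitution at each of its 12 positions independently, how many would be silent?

8

Codon 1 (GGG, Gly): 3 synonymous substitutions.
Codon 2 (GAC, Asp): 1 synonymous substitution.
Codon 3 (CCT, Pro): 3 synonymous substitutions.
Codon 4 (AAA, Lys): 1 synonymous substitution.
Total: 3 + 1 + 3 + 1 = 8.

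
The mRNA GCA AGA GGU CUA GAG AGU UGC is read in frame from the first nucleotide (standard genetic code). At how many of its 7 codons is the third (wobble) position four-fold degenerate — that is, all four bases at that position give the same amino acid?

Codon 1 GCA (Ala): third position 4-fold.
Codon 2 AGA (Arg): third position 2-fold.
Codon 3 GGU (Gly): third position 4-fold.
Codon 4 CUA (Leu): third position 4-fold.
Codon 5 GAG (Glu): third position 2-fold.
Codon 6 AGU (Ser): third position 2-fold.
Codon 7 UGC (Cys): third position 2-fold.
Four-fold degenerate third positions: 3.

3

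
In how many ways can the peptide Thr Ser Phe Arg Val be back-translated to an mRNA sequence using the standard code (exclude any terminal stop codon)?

Thr: 4 codons.
Ser: 6 codons.
Phe: 2 codons.
Arg: 6 codons.
Val: 4 codons.
4 × 6 × 2 × 6 × 4 = 1152.

1152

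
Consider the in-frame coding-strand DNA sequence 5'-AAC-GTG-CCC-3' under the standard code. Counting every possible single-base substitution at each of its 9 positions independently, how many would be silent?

7

Codon 1 (AAC, Asn): 1 synonymous substitution.
Codon 2 (GTG, Val): 3 synonymous substitutions.
Codon 3 (CCC, Pro): 3 synonymous substitutions.
Total: 1 + 3 + 3 = 7.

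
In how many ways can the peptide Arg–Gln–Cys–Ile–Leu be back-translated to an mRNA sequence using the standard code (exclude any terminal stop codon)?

432

Arg: 6 codons.
Gln: 2 codons.
Cys: 2 codons.
Ile: 3 codons.
Leu: 6 codons.
6 × 2 × 2 × 3 × 6 = 432.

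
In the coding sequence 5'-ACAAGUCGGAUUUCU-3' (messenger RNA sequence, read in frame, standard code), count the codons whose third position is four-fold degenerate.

Codon 1 ACA (Thr): third position 4-fold.
Codon 2 AGU (Ser): third position 2-fold.
Codon 3 CGG (Arg): third position 4-fold.
Codon 4 AUU (Ile): third position 3-fold.
Codon 5 UCU (Ser): third position 4-fold.
Four-fold degenerate third positions: 3.

3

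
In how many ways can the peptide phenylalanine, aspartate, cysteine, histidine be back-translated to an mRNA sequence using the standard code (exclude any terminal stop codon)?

16

Phe: 2 codons.
Asp: 2 codons.
Cys: 2 codons.
His: 2 codons.
2 × 2 × 2 × 2 = 16.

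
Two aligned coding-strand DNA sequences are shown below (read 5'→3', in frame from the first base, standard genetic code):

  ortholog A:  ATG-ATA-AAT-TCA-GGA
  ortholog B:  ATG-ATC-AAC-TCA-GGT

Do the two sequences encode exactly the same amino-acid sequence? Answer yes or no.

Codon 1: ATG Met / ATG Met — identical.
Codon 2: ATA Ile / ATC Ile — synonymous.
Codon 3: AAT Asn / AAC Asn — synonymous.
Codon 4: TCA Ser / TCA Ser — identical.
Codon 5: GGA Gly / GGT Gly — synonymous.
Nonsynonymous differences: 0 → same protein.

yes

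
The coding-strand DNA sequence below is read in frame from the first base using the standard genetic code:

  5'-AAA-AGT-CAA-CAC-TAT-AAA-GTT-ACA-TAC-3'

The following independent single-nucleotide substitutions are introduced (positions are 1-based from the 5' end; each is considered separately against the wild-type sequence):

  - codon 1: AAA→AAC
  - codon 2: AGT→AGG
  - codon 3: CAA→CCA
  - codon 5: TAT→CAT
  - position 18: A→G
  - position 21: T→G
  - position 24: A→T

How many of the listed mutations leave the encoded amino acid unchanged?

Codon 1: AAA (Lys) → AAC (Asn) — missense.
Codon 2: AGT (Ser) → AGG (Arg) — missense.
Codon 3: CAA (Gln) → CCA (Pro) — missense.
Codon 5: TAT (Tyr) → CAT (His) — missense.
Codon 6: AAA (Lys) → AAG (Lys) — synonymous.
Codon 7: GTT (Val) → GTG (Val) — synonymous.
Codon 8: ACA (Thr) → ACT (Thr) — synonymous.
Synonymous: 3 of 7.

3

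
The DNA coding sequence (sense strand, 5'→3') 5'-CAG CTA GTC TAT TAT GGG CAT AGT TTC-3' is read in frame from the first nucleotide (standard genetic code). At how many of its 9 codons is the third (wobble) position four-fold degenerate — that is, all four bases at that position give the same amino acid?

Codon 1 CAG (Gln): third position 2-fold.
Codon 2 CTA (Leu): third position 4-fold.
Codon 3 GTC (Val): third position 4-fold.
Codon 4 TAT (Tyr): third position 2-fold.
Codon 5 TAT (Tyr): third position 2-fold.
Codon 6 GGG (Gly): third position 4-fold.
Codon 7 CAT (His): third position 2-fold.
Codon 8 AGT (Ser): third position 2-fold.
Codon 9 TTC (Phe): third position 2-fold.
Four-fold degenerate third positions: 3.

3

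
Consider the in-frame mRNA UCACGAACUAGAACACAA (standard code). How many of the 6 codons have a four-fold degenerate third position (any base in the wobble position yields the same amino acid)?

Codon 1 UCA (Ser): third position 4-fold.
Codon 2 CGA (Arg): third position 4-fold.
Codon 3 ACU (Thr): third position 4-fold.
Codon 4 AGA (Arg): third position 2-fold.
Codon 5 ACA (Thr): third position 4-fold.
Codon 6 CAA (Gln): third position 2-fold.
Four-fold degenerate third positions: 4.

4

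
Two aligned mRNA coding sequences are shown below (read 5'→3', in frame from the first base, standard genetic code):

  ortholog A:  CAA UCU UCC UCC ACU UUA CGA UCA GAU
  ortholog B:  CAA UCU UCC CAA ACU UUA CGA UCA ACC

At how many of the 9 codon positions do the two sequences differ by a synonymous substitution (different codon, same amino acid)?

Codon 1: CAA Gln / CAA Gln — identical.
Codon 2: UCU Ser / UCU Ser — identical.
Codon 3: UCC Ser / UCC Ser — identical.
Codon 4: UCC Ser / CAA Gln — nonsynonymous.
Codon 5: ACU Thr / ACU Thr — identical.
Codon 6: UUA Leu / UUA Leu — identical.
Codon 7: CGA Arg / CGA Arg — identical.
Codon 8: UCA Ser / UCA Ser — identical.
Codon 9: GAU Asp / ACC Thr — nonsynonymous.
Synonymous differences: 0.

0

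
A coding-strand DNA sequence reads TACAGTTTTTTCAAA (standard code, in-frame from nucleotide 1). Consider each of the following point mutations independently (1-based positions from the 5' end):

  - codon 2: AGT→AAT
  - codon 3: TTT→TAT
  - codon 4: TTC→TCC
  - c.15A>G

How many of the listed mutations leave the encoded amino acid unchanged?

Codon 2: AGT (Ser) → AAT (Asn) — missense.
Codon 3: TTT (Phe) → TAT (Tyr) — missense.
Codon 4: TTC (Phe) → TCC (Ser) — missense.
Codon 5: AAA (Lys) → AAG (Lys) — synonymous.
Synonymous: 1 of 4.

1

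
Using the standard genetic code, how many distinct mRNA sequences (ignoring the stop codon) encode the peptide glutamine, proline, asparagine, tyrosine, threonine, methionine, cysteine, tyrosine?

512

Gln: 2 codons.
Pro: 4 codons.
Asn: 2 codons.
Tyr: 2 codons.
Thr: 4 codons.
Met: 1 codon.
Cys: 2 codons.
Tyr: 2 codons.
2 × 4 × 2 × 2 × 4 × 1 × 2 × 2 = 512.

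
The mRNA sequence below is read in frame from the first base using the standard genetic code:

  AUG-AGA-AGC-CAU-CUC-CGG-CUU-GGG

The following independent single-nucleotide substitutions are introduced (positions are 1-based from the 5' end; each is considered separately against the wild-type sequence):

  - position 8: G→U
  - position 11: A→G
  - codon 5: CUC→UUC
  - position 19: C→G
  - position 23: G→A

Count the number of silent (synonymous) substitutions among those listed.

Codon 3: AGC (Ser) → AUC (Ile) — missense.
Codon 4: CAU (His) → CGU (Arg) — missense.
Codon 5: CUC (Leu) → UUC (Phe) — missense.
Codon 7: CUU (Leu) → GUU (Val) — missense.
Codon 8: GGG (Gly) → GAG (Glu) — missense.
Synonymous: 0 of 5.

0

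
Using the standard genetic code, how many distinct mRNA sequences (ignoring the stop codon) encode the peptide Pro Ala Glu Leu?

192

Pro: 4 codons.
Ala: 4 codons.
Glu: 2 codons.
Leu: 6 codons.
4 × 4 × 2 × 6 = 192.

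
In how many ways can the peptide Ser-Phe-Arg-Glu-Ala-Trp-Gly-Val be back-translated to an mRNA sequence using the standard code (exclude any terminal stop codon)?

9216

Ser: 6 codons.
Phe: 2 codons.
Arg: 6 codons.
Glu: 2 codons.
Ala: 4 codons.
Trp: 1 codon.
Gly: 4 codons.
Val: 4 codons.
6 × 2 × 6 × 2 × 4 × 1 × 4 × 4 = 9216.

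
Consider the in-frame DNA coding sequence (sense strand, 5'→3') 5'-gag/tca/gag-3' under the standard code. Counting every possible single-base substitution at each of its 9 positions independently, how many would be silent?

Codon 1 (GAG, Glu): 1 synonymous substitution.
Codon 2 (TCA, Ser): 3 synonymous substitutions.
Codon 3 (GAG, Glu): 1 synonymous substitution.
Total: 1 + 3 + 1 = 5.

5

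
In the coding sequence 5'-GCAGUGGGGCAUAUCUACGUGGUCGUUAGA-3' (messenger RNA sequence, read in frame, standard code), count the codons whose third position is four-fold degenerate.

6

Codon 1 GCA (Ala): third position 4-fold.
Codon 2 GUG (Val): third position 4-fold.
Codon 3 GGG (Gly): third position 4-fold.
Codon 4 CAU (His): third position 2-fold.
Codon 5 AUC (Ile): third position 3-fold.
Codon 6 UAC (Tyr): third position 2-fold.
Codon 7 GUG (Val): third position 4-fold.
Codon 8 GUC (Val): third position 4-fold.
Codon 9 GUU (Val): third position 4-fold.
Codon 10 AGA (Arg): third position 2-fold.
Four-fold degenerate third positions: 6.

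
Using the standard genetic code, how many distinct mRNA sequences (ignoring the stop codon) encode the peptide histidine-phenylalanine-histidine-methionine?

8

His: 2 codons.
Phe: 2 codons.
His: 2 codons.
Met: 1 codon.
2 × 2 × 2 × 1 = 8.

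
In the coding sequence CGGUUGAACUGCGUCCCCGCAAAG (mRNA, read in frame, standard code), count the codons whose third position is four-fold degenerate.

4

Codon 1 CGG (Arg): third position 4-fold.
Codon 2 UUG (Leu): third position 2-fold.
Codon 3 AAC (Asn): third position 2-fold.
Codon 4 UGC (Cys): third position 2-fold.
Codon 5 GUC (Val): third position 4-fold.
Codon 6 CCC (Pro): third position 4-fold.
Codon 7 GCA (Ala): third position 4-fold.
Codon 8 AAG (Lys): third position 2-fold.
Four-fold degenerate third positions: 4.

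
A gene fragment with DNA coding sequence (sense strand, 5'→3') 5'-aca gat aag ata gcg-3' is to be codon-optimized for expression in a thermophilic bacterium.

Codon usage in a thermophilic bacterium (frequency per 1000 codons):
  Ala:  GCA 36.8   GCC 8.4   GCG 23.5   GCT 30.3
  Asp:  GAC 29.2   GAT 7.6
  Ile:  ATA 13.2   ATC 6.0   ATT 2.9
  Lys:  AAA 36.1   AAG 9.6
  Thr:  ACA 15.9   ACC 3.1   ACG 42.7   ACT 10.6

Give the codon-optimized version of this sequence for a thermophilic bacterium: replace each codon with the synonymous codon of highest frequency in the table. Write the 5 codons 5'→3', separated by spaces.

ACG GAC AAA ATA GCA

Codon 1 (Thr): best is ACG at 42.7.
Codon 2 (Asp): best is GAC at 29.2.
Codon 3 (Lys): best is AAA at 36.1.
Codon 4 (Ile): best is ATA at 13.2.
Codon 5 (Ala): best is GCA at 36.8.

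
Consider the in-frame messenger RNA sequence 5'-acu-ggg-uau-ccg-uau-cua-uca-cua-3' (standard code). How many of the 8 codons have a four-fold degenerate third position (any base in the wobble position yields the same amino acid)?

Codon 1 ACU (Thr): third position 4-fold.
Codon 2 GGG (Gly): third position 4-fold.
Codon 3 UAU (Tyr): third position 2-fold.
Codon 4 CCG (Pro): third position 4-fold.
Codon 5 UAU (Tyr): third position 2-fold.
Codon 6 CUA (Leu): third position 4-fold.
Codon 7 UCA (Ser): third position 4-fold.
Codon 8 CUA (Leu): third position 4-fold.
Four-fold degenerate third positions: 6.

6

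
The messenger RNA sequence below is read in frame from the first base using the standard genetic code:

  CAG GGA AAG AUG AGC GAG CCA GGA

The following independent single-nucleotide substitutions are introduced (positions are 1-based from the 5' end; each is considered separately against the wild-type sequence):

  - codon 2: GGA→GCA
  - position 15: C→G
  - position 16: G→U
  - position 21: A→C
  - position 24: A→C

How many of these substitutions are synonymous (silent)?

2

Codon 2: GGA (Gly) → GCA (Ala) — missense.
Codon 5: AGC (Ser) → AGG (Arg) — missense.
Codon 6: GAG (Glu) → UAG (Stop) — nonsense.
Codon 7: CCA (Pro) → CCC (Pro) — synonymous.
Codon 8: GGA (Gly) → GGC (Gly) — synonymous.
Synonymous: 2 of 5.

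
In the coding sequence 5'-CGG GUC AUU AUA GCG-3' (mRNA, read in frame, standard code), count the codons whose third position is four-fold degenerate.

Codon 1 CGG (Arg): third position 4-fold.
Codon 2 GUC (Val): third position 4-fold.
Codon 3 AUU (Ile): third position 3-fold.
Codon 4 AUA (Ile): third position 3-fold.
Codon 5 GCG (Ala): third position 4-fold.
Four-fold degenerate third positions: 3.

3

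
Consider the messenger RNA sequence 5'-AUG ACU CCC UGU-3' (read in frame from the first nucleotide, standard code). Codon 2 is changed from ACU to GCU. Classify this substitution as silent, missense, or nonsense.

Position 4 falls in codon 2: ACU → Thr.
After the substitution the codon is GCU → Ala.
Thr ≠ Ala, so this is a missense mutation.

missense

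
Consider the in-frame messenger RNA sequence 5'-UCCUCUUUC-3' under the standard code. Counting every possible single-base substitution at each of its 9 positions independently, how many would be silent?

Codon 1 (UCC, Ser): 3 synonymous substitutions.
Codon 2 (UCU, Ser): 3 synonymous substitutions.
Codon 3 (UUC, Phe): 1 synonymous substitution.
Total: 3 + 3 + 1 = 7.

7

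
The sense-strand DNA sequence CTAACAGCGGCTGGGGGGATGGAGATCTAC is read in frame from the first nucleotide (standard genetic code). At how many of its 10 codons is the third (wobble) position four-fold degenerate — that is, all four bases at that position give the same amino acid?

Codon 1 CTA (Leu): third position 4-fold.
Codon 2 ACA (Thr): third position 4-fold.
Codon 3 GCG (Ala): third position 4-fold.
Codon 4 GCT (Ala): third position 4-fold.
Codon 5 GGG (Gly): third position 4-fold.
Codon 6 GGG (Gly): third position 4-fold.
Codon 7 ATG (Met): third position 1-fold.
Codon 8 GAG (Glu): third position 2-fold.
Codon 9 ATC (Ile): third position 3-fold.
Codon 10 TAC (Tyr): third position 2-fold.
Four-fold degenerate third positions: 6.

6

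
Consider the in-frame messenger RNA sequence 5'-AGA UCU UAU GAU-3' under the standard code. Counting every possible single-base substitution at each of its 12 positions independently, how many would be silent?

7

Codon 1 (AGA, Arg): 2 synonymous substitutions.
Codon 2 (UCU, Ser): 3 synonymous substitutions.
Codon 3 (UAU, Tyr): 1 synonymous substitution.
Codon 4 (GAU, Asp): 1 synonymous substitution.
Total: 2 + 3 + 1 + 1 = 7.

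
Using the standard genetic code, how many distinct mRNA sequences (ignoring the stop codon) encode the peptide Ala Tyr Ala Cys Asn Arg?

768

Ala: 4 codons.
Tyr: 2 codons.
Ala: 4 codons.
Cys: 2 codons.
Asn: 2 codons.
Arg: 6 codons.
4 × 2 × 4 × 2 × 2 × 6 = 768.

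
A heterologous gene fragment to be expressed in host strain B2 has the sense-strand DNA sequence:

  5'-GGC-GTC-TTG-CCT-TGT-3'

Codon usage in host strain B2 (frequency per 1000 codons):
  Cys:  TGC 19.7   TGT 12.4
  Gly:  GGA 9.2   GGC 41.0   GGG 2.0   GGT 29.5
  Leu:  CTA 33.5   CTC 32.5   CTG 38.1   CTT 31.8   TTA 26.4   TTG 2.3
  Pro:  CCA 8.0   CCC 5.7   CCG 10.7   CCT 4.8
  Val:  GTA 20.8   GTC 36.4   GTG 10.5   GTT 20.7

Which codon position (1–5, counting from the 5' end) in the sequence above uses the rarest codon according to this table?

Codon 1 GGC (Gly): 41.0 per 1000.
Codon 2 GTC (Val): 36.4 per 1000.
Codon 3 TTG (Leu): 2.3 per 1000.
Codon 4 CCT (Pro): 4.8 per 1000.
Codon 5 TGT (Cys): 12.4 per 1000.
Lowest frequency is 2.3 at codon 3.

3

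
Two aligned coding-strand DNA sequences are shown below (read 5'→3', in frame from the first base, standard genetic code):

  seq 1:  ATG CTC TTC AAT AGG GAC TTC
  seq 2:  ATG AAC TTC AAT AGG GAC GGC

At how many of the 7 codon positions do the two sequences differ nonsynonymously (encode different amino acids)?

Codon 1: ATG Met / ATG Met — identical.
Codon 2: CTC Leu / AAC Asn — nonsynonymous.
Codon 3: TTC Phe / TTC Phe — identical.
Codon 4: AAT Asn / AAT Asn — identical.
Codon 5: AGG Arg / AGG Arg — identical.
Codon 6: GAC Asp / GAC Asp — identical.
Codon 7: TTC Phe / GGC Gly — nonsynonymous.
Nonsynonymous differences: 2.

2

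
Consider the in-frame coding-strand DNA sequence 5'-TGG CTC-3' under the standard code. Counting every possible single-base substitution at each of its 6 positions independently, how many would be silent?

3

Codon 1 (TGG, Trp): 0 synonymous substitutions.
Codon 2 (CTC, Leu): 3 synonymous substitutions.
Total: 0 + 3 = 3.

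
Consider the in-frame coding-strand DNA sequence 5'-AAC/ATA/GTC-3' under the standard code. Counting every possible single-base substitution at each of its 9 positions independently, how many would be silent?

6

Codon 1 (AAC, Asn): 1 synonymous substitution.
Codon 2 (ATA, Ile): 2 synonymous substitutions.
Codon 3 (GTC, Val): 3 synonymous substitutions.
Total: 1 + 2 + 3 = 6.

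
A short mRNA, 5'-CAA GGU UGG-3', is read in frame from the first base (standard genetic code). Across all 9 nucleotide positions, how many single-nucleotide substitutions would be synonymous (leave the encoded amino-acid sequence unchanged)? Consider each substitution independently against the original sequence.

Codon 1 (CAA, Gln): 1 synonymous substitution.
Codon 2 (GGU, Gly): 3 synonymous substitutions.
Codon 3 (UGG, Trp): 0 synonymous substitutions.
Total: 1 + 3 + 0 = 4.

4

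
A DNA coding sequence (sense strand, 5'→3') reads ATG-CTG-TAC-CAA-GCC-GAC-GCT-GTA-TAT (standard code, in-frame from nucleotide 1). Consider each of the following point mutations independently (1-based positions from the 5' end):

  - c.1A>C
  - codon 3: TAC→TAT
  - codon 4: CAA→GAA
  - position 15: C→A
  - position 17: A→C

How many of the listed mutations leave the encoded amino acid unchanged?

Codon 1: ATG (Met) → CTG (Leu) — missense.
Codon 3: TAC (Tyr) → TAT (Tyr) — synonymous.
Codon 4: CAA (Gln) → GAA (Glu) — missense.
Codon 5: GCC (Ala) → GCA (Ala) — synonymous.
Codon 6: GAC (Asp) → GCC (Ala) — missense.
Synonymous: 2 of 5.

2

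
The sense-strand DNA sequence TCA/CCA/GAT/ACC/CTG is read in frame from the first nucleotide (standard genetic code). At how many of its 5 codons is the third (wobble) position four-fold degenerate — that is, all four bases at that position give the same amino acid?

Codon 1 TCA (Ser): third position 4-fold.
Codon 2 CCA (Pro): third position 4-fold.
Codon 3 GAT (Asp): third position 2-fold.
Codon 4 ACC (Thr): third position 4-fold.
Codon 5 CTG (Leu): third position 4-fold.
Four-fold degenerate third positions: 4.

4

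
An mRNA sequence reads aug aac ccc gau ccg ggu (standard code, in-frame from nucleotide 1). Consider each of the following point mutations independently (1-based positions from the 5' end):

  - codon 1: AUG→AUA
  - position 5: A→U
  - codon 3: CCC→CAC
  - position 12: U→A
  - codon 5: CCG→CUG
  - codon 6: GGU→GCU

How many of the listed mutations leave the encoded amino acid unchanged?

Codon 1: AUG (Met) → AUA (Ile) — missense.
Codon 2: AAC (Asn) → AUC (Ile) — missense.
Codon 3: CCC (Pro) → CAC (His) — missense.
Codon 4: GAU (Asp) → GAA (Glu) — missense.
Codon 5: CCG (Pro) → CUG (Leu) — missense.
Codon 6: GGU (Gly) → GCU (Ala) — missense.
Synonymous: 0 of 6.

0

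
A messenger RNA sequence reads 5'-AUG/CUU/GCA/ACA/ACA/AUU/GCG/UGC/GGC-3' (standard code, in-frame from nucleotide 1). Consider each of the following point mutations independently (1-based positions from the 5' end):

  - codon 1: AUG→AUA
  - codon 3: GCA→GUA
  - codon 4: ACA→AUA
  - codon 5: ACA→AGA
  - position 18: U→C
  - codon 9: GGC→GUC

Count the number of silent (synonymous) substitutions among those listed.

Codon 1: AUG (Met) → AUA (Ile) — missense.
Codon 3: GCA (Ala) → GUA (Val) — missense.
Codon 4: ACA (Thr) → AUA (Ile) — missense.
Codon 5: ACA (Thr) → AGA (Arg) — missense.
Codon 6: AUU (Ile) → AUC (Ile) — synonymous.
Codon 9: GGC (Gly) → GUC (Val) — missense.
Synonymous: 1 of 6.

1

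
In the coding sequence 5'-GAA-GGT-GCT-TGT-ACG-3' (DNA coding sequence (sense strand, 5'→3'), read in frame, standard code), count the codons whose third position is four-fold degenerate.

3

Codon 1 GAA (Glu): third position 2-fold.
Codon 2 GGT (Gly): third position 4-fold.
Codon 3 GCT (Ala): third position 4-fold.
Codon 4 TGT (Cys): third position 2-fold.
Codon 5 ACG (Thr): third position 4-fold.
Four-fold degenerate third positions: 3.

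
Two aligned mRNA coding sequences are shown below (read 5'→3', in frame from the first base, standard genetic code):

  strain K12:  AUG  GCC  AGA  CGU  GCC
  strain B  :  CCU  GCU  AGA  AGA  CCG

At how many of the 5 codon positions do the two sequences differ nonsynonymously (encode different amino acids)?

2

Codon 1: AUG Met / CCU Pro — nonsynonymous.
Codon 2: GCC Ala / GCU Ala — synonymous.
Codon 3: AGA Arg / AGA Arg — identical.
Codon 4: CGU Arg / AGA Arg — synonymous.
Codon 5: GCC Ala / CCG Pro — nonsynonymous.
Nonsynonymous differences: 2.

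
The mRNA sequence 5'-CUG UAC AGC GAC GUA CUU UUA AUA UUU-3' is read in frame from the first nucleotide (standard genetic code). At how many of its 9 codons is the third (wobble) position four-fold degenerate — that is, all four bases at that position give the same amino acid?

3

Codon 1 CUG (Leu): third position 4-fold.
Codon 2 UAC (Tyr): third position 2-fold.
Codon 3 AGC (Ser): third position 2-fold.
Codon 4 GAC (Asp): third position 2-fold.
Codon 5 GUA (Val): third position 4-fold.
Codon 6 CUU (Leu): third position 4-fold.
Codon 7 UUA (Leu): third position 2-fold.
Codon 8 AUA (Ile): third position 3-fold.
Codon 9 UUU (Phe): third position 2-fold.
Four-fold degenerate third positions: 3.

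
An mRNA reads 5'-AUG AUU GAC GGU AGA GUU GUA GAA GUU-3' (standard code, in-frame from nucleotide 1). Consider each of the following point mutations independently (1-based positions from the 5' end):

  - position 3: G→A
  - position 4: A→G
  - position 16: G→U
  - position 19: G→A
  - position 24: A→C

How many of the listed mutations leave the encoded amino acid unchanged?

Codon 1: AUG (Met) → AUA (Ile) — missense.
Codon 2: AUU (Ile) → GUU (Val) — missense.
Codon 6: GUU (Val) → UUU (Phe) — missense.
Codon 7: GUA (Val) → AUA (Ile) — missense.
Codon 8: GAA (Glu) → GAC (Asp) — missense.
Synonymous: 0 of 5.

0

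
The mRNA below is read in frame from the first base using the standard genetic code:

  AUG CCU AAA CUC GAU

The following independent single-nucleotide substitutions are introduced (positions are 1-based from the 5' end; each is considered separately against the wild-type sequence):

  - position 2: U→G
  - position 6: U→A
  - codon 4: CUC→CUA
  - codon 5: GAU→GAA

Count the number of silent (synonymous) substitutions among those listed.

2

Codon 1: AUG (Met) → AGG (Arg) — missense.
Codon 2: CCU (Pro) → CCA (Pro) — synonymous.
Codon 4: CUC (Leu) → CUA (Leu) — synonymous.
Codon 5: GAU (Asp) → GAA (Glu) — missense.
Synonymous: 2 of 4.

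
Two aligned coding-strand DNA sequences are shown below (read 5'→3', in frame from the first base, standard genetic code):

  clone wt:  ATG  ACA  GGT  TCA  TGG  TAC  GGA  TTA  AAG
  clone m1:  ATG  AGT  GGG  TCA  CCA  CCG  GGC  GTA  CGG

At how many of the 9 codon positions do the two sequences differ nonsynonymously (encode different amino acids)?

5

Codon 1: ATG Met / ATG Met — identical.
Codon 2: ACA Thr / AGT Ser — nonsynonymous.
Codon 3: GGT Gly / GGG Gly — synonymous.
Codon 4: TCA Ser / TCA Ser — identical.
Codon 5: TGG Trp / CCA Pro — nonsynonymous.
Codon 6: TAC Tyr / CCG Pro — nonsynonymous.
Codon 7: GGA Gly / GGC Gly — synonymous.
Codon 8: TTA Leu / GTA Val — nonsynonymous.
Codon 9: AAG Lys / CGG Arg — nonsynonymous.
Nonsynonymous differences: 5.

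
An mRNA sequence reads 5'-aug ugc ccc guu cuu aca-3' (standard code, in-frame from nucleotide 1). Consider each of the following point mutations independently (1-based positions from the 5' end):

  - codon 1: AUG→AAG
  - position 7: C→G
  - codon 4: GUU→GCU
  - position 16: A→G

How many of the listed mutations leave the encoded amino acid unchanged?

Codon 1: AUG (Met) → AAG (Lys) — missense.
Codon 3: CCC (Pro) → GCC (Ala) — missense.
Codon 4: GUU (Val) → GCU (Ala) — missense.
Codon 6: ACA (Thr) → GCA (Ala) — missense.
Synonymous: 0 of 4.

0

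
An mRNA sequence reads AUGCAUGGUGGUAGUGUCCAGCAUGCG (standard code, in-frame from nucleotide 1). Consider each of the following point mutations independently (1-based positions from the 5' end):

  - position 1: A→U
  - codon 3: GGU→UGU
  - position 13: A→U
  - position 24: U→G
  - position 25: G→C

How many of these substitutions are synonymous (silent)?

Codon 1: AUG (Met) → UUG (Leu) — missense.
Codon 3: GGU (Gly) → UGU (Cys) — missense.
Codon 5: AGU (Ser) → UGU (Cys) — missense.
Codon 8: CAU (His) → CAG (Gln) — missense.
Codon 9: GCG (Ala) → CCG (Pro) — missense.
Synonymous: 0 of 5.

0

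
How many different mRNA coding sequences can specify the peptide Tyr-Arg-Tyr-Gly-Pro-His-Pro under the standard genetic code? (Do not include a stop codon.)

3072

Tyr: 2 codons.
Arg: 6 codons.
Tyr: 2 codons.
Gly: 4 codons.
Pro: 4 codons.
His: 2 codons.
Pro: 4 codons.
2 × 6 × 2 × 4 × 4 × 2 × 4 = 3072.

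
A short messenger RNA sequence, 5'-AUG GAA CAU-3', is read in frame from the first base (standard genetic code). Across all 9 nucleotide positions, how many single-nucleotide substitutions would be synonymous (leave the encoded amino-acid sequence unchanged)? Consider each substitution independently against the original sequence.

2

Codon 1 (AUG, Met): 0 synonymous substitutions.
Codon 2 (GAA, Glu): 1 synonymous substitution.
Codon 3 (CAU, His): 1 synonymous substitution.
Total: 0 + 1 + 1 = 2.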